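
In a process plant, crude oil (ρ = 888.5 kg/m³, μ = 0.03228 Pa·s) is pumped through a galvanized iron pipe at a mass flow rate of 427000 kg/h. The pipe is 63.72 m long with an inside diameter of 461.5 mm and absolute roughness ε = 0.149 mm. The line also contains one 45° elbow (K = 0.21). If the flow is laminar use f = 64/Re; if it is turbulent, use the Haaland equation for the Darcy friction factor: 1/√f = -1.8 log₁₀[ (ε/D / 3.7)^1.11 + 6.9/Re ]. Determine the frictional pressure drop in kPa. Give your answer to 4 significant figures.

ṁ = 427000 kg/h = 427000/3600 = 118.6 kg/s.
A = πD²/4 = π(0.4615)²/4 = 0.1673 m²; mean velocity V = ṁ/(ρA) = 118.6/(888.5 · 0.1673) = 0.7981 m/s.
Reynolds number Re = ρVD/μ = 888.5 · 0.7981 · 0.4615 / 0.0323 = 1.014e+04.
Re > 4000 → turbulent. Relative roughness ε/D = 0.000149/0.4615 = 0.000323. Haaland: 1/√f = -1.8 log₁₀[(0.000323/3.7)^1.11 + 6.9/1.014e+04] = -1.8 log₁₀[3.12e-05 + 0.000681] = 5.666, so f = 0.03115.
Total minor-loss coefficient ΣK = 1·0.21 = 0.21.
ΔP = [f·L/D + ΣK]·(ρV²/2) = [0.03115·63.72/0.4615 + 0.21]·(888.5·0.7981²/2) = [4.301 + 0.21]·282.9 = 1276 Pa.
ΔP = 1276 Pa = 1.276 kPa.

ΔP ≈ 1.276 kPa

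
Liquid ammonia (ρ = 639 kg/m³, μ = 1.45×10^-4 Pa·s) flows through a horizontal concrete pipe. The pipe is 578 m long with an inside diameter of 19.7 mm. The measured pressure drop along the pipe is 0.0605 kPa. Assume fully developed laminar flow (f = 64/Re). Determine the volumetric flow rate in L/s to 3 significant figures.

Q ≈ 0.00267 L/s

For laminar flow, f = 64/Re with Re = ρVD/μ, so Darcy-Weisbach reduces to ΔP = 32μLV/D². Solving for V: V = ΔP·D²/(32μL) = 60.5·(0.0197)²/(32·0.000145·578) = 0.008755 m/s.
Check: Re = ρVD/μ = 639·0.008755·0.0197/0.000145 = 760 < 2300, so the laminar assumption holds.
Q = V·A = 0.008755·(π/4·0.0197²) = 2.668e-06 m³/s = 0.00267 L/s.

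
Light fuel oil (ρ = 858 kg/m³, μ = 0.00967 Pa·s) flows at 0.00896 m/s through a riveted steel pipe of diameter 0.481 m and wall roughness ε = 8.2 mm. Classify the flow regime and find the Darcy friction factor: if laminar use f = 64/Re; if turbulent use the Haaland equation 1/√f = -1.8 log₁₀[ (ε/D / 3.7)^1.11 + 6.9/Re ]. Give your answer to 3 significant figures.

Re = ρVD/μ = 858·0.00896·0.481/0.00967 = 382.4.
Re < 2300 → laminar, so f = 64/Re = 0.1674 (roughness is irrelevant in laminar flow).

f ≈ 0.167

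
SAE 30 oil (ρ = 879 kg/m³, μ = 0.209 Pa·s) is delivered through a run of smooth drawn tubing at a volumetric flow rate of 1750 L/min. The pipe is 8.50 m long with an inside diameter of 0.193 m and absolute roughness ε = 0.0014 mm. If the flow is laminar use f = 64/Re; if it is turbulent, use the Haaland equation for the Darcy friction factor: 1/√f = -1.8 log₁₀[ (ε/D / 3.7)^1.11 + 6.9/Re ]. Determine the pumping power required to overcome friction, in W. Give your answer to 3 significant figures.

P ≈ 44.4 W

Q = 1750 L/min = 1750/60000 = 0.02917 m³/s.
Cross-sectional area A = πD²/4 = π(0.193)²/4 = 0.02926 m²; mean velocity V = Q/A = 0.02917/0.02926 = 0.997 m/s.
Reynolds number Re = ρVD/μ = 879 · 0.997 · 0.193 / 0.209 = 809.2.
Re < 2300 → laminar flow, so f = 64/Re = 64/809.2 = 0.07909 (the turbulent correlation is not needed).
Darcy-Weisbach: ΔP = f(L/D)(ρV²/2) = 0.07909·(8.5/0.193)·(879·0.997²/2) = 0.07909·44.04·436.8 = 1522 Pa.
Pumping power P = QΔP = 0.02917·1522 = 44.38 W = 44.4 W.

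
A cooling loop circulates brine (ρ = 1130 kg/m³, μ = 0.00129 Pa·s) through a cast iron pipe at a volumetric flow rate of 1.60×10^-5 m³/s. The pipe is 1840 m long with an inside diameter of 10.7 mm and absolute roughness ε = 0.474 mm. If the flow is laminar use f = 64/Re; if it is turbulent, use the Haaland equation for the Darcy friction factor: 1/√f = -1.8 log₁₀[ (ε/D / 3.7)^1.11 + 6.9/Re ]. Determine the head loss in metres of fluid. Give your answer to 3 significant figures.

h_f ≈ 10.6 m

Cross-sectional area A = πD²/4 = π(0.0107)²/4 = 8.992e-05 m²; mean velocity V = Q/A = 1.6e-05/8.992e-05 = 0.1779 m/s.
Reynolds number Re = ρVD/μ = 1130 · 0.1779 · 0.0107 / 0.00129 = 1668.
Re < 2300 → laminar flow, so f = 64/Re = 64/1668 = 0.03837 (the turbulent correlation is not needed).
Darcy-Weisbach: ΔP = f(L/D)(ρV²/2) = 0.03837·(1840/0.0107)·(1130·0.1779²/2) = 0.03837·1.72e+05·17.89 = 1.18e+05 Pa.
Head loss h_f = ΔP/(ρg) = 1.18e+05/(1130·9.81) = 10.6 m.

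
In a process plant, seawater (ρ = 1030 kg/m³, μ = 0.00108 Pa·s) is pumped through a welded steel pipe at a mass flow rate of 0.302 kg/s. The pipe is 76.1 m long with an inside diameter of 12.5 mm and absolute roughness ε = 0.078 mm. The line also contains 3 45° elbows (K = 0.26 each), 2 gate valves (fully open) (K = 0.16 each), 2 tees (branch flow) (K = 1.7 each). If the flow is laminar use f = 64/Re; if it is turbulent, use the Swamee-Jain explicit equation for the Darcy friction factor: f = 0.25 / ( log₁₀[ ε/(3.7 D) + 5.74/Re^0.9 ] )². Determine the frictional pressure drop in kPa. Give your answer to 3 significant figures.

A = πD²/4 = π(0.0125)²/4 = 0.0001227 m²; mean velocity V = ṁ/(ρA) = 0.302/(1030 · 0.0001227) = 2.389 m/s.
Reynolds number Re = ρVD/μ = 1030 · 2.389 · 0.0125 / 0.00108 = 2.848e+04.
Re > 4000 → turbulent. Relative roughness ε/D = 7.8e-05/0.0125 = 0.00624. Swamee-Jain: f = 0.25/(log₁₀[0.00624/3.7 + 5.74/2.848e+04^0.9])² = 0.25/(log₁₀[0.00169 + 0.000562])² = 0.25/(-2.648)² = 0.03565.
Total minor-loss coefficient ΣK = 3·0.26 + 2·0.16 + 2·1.7 = 4.5.
ΔP = [f·L/D + ΣK]·(ρV²/2) = [0.03565·76.1/0.0125 + 4.5]·(1030·2.389²/2) = [217 + 4.5]·2940 = 6.513e+05 Pa.
ΔP = 6.513e+05 Pa = 651 kPa.

ΔP ≈ 651 kPa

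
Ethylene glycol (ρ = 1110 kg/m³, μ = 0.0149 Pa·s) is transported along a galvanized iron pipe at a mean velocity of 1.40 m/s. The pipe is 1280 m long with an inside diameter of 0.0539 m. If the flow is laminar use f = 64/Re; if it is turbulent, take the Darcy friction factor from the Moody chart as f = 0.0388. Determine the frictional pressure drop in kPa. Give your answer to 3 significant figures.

ΔP ≈ 1000 kPa

Reynolds number Re = ρVD/μ = 1110 · 1.4 · 0.0539 / 0.0149 = 5622.
Re > 4000 → turbulent; use the Moody-chart value f = 0.0388.
Darcy-Weisbach: ΔP = f(L/D)(ρV²/2) = 0.0388·(1280/0.0539)·(1110·1.4²/2) = 0.0388·2.375e+04·1088 = 1.002e+06 Pa.
ΔP = 1.002e+06 Pa = 1000 kPa.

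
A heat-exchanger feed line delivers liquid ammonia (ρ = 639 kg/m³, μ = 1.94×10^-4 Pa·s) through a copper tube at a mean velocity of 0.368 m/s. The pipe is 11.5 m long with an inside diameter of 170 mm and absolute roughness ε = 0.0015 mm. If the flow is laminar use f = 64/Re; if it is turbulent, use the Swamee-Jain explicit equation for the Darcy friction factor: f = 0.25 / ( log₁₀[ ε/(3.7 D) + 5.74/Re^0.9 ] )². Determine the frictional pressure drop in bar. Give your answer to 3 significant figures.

ΔP ≈ 4.54×10^-4 bar

Reynolds number Re = ρVD/μ = 639 · 0.368 · 0.17 / 0.000194 = 2.061e+05.
Re > 4000 → turbulent. Relative roughness ε/D = 1.5e-06/0.17 = 8.82e-06. Swamee-Jain: f = 0.25/(log₁₀[8.82e-06/3.7 + 5.74/2.061e+05^0.9])² = 0.25/(log₁₀[2.38e-06 + 9.47e-05])² = 0.25/(-4.013)² = 0.01552.
Darcy-Weisbach: ΔP = f(L/D)(ρV²/2) = 0.01552·(11.5/0.17)·(639·0.368²/2) = 0.01552·67.65·43.27 = 45.44 Pa.
ΔP = 45.44 Pa = 4.54×10^-4 bar.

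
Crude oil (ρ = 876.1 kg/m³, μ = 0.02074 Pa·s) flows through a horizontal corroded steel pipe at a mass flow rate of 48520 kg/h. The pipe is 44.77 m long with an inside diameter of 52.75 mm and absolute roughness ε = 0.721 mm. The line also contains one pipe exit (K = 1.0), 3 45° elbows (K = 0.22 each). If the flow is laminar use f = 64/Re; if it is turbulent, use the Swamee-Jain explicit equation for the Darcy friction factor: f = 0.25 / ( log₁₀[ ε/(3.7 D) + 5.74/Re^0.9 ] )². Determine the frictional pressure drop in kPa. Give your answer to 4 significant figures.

ṁ = 48520 kg/h = 48520/3600 = 13.48 kg/s.
A = πD²/4 = π(0.05275)²/4 = 0.002185 m²; mean velocity V = ṁ/(ρA) = 13.48/(876.1 · 0.002185) = 7.039 m/s.
Reynolds number Re = ρVD/μ = 876.1 · 7.039 · 0.05275 / 0.0207 = 1.569e+04.
Re > 4000 → turbulent. Relative roughness ε/D = 0.000721/0.05275 = 0.0137. Swamee-Jain: f = 0.25/(log₁₀[0.0137/3.7 + 5.74/1.569e+04^0.9])² = 0.25/(log₁₀[0.00369 + 0.000962])² = 0.25/(-2.332)² = 0.04597.
Total minor-loss coefficient ΣK = 1·1 + 3·0.22 = 1.66.
ΔP = [f·L/D + ΣK]·(ρV²/2) = [0.04597·44.77/0.05275 + 1.66]·(876.1·7.039²/2) = [39.02 + 1.66]·2.171e+04 = 8.829e+05 Pa.
ΔP = 8.829e+05 Pa = 882.9 kPa.

ΔP ≈ 882.9 kPa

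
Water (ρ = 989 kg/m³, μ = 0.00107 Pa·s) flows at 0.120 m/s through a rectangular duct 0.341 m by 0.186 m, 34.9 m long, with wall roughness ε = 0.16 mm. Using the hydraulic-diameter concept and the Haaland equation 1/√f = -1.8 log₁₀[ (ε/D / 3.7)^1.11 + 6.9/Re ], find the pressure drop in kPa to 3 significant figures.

ΔP ≈ 0.0263 kPa

Hydraulic diameter D_h = 4A/P = 4·(0.341·0.186)/(2·(0.341+0.186)) = 0.2537/1.054 = 0.2407 m.
Re = ρVD_h/μ = 989·0.12·0.2407/0.00107 = 2.67e+04.
ε/D_h = 0.00016/0.2407 = 0.000665; Haaland gives 1/√f = -1.8 log₁₀[6.96e-05+0.000258] = 6.271, so f = 0.02543.
ΔP = f(L/D_h)(ρV²/2) = 0.02543·34.9/0.2407·7.121 = 26.25 Pa.
ΔP = 0.0263 kPa.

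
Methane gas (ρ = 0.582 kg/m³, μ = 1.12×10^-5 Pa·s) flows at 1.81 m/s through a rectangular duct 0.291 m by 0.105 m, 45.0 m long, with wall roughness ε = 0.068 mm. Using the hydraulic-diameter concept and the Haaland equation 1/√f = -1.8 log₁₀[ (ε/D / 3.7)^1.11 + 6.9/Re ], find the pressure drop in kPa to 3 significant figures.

Hydraulic diameter D_h = 4A/P = 4·(0.291·0.105)/(2·(0.291+0.105)) = 0.1222/0.792 = 0.1543 m.
Re = ρVD_h/μ = 0.582·1.81·0.1543/1.12e-05 = 1.451e+04.
ε/D_h = 6.8e-05/0.1543 = 0.000441; Haaland gives 1/√f = -1.8 log₁₀[4.41e-05+0.000475] = 5.912, so f = 0.02861.
ΔP = f(L/D_h)(ρV²/2) = 0.02861·45/0.1543·0.9533 = 7.954 Pa.
ΔP = 0.00795 kPa.

ΔP ≈ 0.00795 kPa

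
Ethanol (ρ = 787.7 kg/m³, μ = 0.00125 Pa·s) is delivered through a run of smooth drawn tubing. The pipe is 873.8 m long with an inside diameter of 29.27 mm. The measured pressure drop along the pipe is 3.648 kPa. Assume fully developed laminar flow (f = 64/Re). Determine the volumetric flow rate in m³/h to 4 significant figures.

Q ≈ 0.2166 m³/h

For laminar flow, f = 64/Re with Re = ρVD/μ, so Darcy-Weisbach reduces to ΔP = 32μLV/D². Solving for V: V = ΔP·D²/(32μL) = 3648·(0.02927)²/(32·0.00125·873.8) = 0.08942 m/s.
Check: Re = ρVD/μ = 787.7·0.08942·0.02927/0.00125 = 1649 < 2300, so the laminar assumption holds.
Q = V·A = 0.08942·(π/4·0.02927²) = 6.017e-05 m³/s = 0.2166 m³/h.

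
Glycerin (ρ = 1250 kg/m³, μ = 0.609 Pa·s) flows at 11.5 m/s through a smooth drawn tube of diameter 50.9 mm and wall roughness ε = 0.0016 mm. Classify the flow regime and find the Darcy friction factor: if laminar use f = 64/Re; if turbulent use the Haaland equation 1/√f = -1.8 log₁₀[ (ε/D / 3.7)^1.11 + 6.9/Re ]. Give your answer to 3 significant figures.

f ≈ 0.0533

Re = ρVD/μ = 1250·11.5·0.0509/0.609 = 1201.
Re < 2300 → laminar, so f = 64/Re = 0.05327 (roughness is irrelevant in laminar flow).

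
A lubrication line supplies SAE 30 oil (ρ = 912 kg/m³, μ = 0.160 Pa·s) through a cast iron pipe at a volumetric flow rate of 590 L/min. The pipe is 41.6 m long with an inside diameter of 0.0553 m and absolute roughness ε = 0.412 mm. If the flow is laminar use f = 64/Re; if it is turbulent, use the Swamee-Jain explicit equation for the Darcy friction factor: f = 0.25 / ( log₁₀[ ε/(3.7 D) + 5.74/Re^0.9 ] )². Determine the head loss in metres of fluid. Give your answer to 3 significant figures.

h_f ≈ 31.9 m

Q = 590 L/min = 590/60000 = 0.009833 m³/s.
Cross-sectional area A = πD²/4 = π(0.0553)²/4 = 0.002402 m²; mean velocity V = Q/A = 0.009833/0.002402 = 4.094 m/s.
Reynolds number Re = ρVD/μ = 912 · 4.094 · 0.0553 / 0.16 = 1291.
Re < 2300 → laminar flow, so f = 64/Re = 64/1291 = 0.04959 (the turbulent correlation is not needed).
Darcy-Weisbach: ΔP = f(L/D)(ρV²/2) = 0.04959·(41.6/0.0553)·(912·4.094²/2) = 0.04959·752.3·7643 = 2.852e+05 Pa.
Head loss h_f = ΔP/(ρg) = 2.852e+05/(912·9.81) = 31.9 m.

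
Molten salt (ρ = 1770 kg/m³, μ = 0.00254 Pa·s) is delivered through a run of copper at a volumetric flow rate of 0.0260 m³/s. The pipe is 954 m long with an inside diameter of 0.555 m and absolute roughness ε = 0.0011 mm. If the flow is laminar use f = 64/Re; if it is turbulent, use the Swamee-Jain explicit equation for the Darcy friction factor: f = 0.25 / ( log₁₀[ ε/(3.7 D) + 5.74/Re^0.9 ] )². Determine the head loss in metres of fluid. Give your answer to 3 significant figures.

h_f ≈ 0.0219 m

Cross-sectional area A = πD²/4 = π(0.555)²/4 = 0.2419 m²; mean velocity V = Q/A = 0.026/0.2419 = 0.1075 m/s.
Reynolds number Re = ρVD/μ = 1770 · 0.1075 · 0.555 / 0.00254 = 4.157e+04.
Re > 4000 → turbulent. Relative roughness ε/D = 1.1e-06/0.555 = 1.98e-06. Swamee-Jain: f = 0.25/(log₁₀[1.98e-06/3.7 + 5.74/4.157e+04^0.9])² = 0.25/(log₁₀[5.36e-07 + 0.0004])² = 0.25/(-3.397)² = 0.02166.
Darcy-Weisbach: ΔP = f(L/D)(ρV²/2) = 0.02166·(954/0.555)·(1770·0.1075²/2) = 0.02166·1719·10.22 = 380.6 Pa.
Head loss h_f = ΔP/(ρg) = 380.6/(1770·9.81) = 0.0219 m.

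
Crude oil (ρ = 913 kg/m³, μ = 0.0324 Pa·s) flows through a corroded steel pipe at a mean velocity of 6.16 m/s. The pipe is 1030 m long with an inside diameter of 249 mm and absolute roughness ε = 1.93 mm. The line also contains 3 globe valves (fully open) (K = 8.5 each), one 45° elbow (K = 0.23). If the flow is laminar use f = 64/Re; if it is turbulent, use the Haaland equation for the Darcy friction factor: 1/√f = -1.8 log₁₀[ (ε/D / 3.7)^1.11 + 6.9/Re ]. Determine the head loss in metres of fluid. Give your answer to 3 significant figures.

Reynolds number Re = ρVD/μ = 913 · 6.16 · 0.249 / 0.0324 = 4.322e+04.
Re > 4000 → turbulent. Relative roughness ε/D = 0.00193/0.249 = 0.00775. Haaland: 1/√f = -1.8 log₁₀[(0.00775/3.7)^1.11 + 6.9/4.322e+04] = -1.8 log₁₀[0.00106 + 0.00016] = 5.243, so f = 0.03638.
Total minor-loss coefficient ΣK = 3·8.5 + 1·0.23 = 25.7.
ΔP = [f·L/D + ΣK]·(ρV²/2) = [0.03638·1030/0.249 + 25.7]·(913·6.16²/2) = [150.5 + 25.7]·1.732e+04 = 3.052e+06 Pa.
Head loss h_f = ΔP/(ρg) = 3.052e+06/(913·9.81) = 341 m.

h_f ≈ 341 m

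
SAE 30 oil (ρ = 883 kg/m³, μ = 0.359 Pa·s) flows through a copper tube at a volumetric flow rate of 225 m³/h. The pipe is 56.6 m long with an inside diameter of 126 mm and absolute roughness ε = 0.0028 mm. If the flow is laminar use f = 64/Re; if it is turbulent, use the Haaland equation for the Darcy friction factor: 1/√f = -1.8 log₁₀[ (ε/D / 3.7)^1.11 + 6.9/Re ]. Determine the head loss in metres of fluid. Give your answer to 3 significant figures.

Q = 225 m³/h = 225/3600 = 0.0625 m³/s.
Cross-sectional area A = πD²/4 = π(0.126)²/4 = 0.01247 m²; mean velocity V = Q/A = 0.0625/0.01247 = 5.012 m/s.
Reynolds number Re = ρVD/μ = 883 · 5.012 · 0.126 / 0.359 = 1553.
Re < 2300 → laminar flow, so f = 64/Re = 64/1553 = 0.0412 (the turbulent correlation is not needed).
Darcy-Weisbach: ΔP = f(L/D)(ρV²/2) = 0.0412·(56.6/0.126)·(883·5.012²/2) = 0.0412·449.2·1.109e+04 = 2.053e+05 Pa.
Head loss h_f = ΔP/(ρg) = 2.053e+05/(883·9.81) = 23.7 m.

h_f ≈ 23.7 m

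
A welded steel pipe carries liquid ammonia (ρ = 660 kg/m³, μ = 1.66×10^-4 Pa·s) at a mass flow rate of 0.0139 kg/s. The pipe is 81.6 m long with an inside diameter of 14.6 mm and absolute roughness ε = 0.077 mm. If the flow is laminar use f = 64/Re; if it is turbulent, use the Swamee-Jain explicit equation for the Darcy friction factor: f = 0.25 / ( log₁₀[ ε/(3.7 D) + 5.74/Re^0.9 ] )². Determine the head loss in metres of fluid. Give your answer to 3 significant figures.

A = πD²/4 = π(0.0146)²/4 = 0.0001674 m²; mean velocity V = ṁ/(ρA) = 0.0139/(660 · 0.0001674) = 0.1258 m/s.
Reynolds number Re = ρVD/μ = 660 · 0.1258 · 0.0146 / 0.000166 = 7302.
Re > 4000 → turbulent. Relative roughness ε/D = 7.7e-05/0.0146 = 0.00527. Swamee-Jain: f = 0.25/(log₁₀[0.00527/3.7 + 5.74/7302^0.9])² = 0.25/(log₁₀[0.00143 + 0.00191])² = 0.25/(-2.476)² = 0.04077.
Darcy-Weisbach: ΔP = f(L/D)(ρV²/2) = 0.04077·(81.6/0.0146)·(660·0.1258²/2) = 0.04077·5589·5.222 = 1190 Pa.
Head loss h_f = ΔP/(ρg) = 1190/(660·9.81) = 0.184 m.

h_f ≈ 0.184 m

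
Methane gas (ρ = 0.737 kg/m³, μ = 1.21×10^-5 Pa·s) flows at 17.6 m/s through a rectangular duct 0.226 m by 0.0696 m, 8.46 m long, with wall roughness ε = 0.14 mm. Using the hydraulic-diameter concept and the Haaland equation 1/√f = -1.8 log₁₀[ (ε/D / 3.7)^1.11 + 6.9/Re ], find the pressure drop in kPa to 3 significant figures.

Hydraulic diameter D_h = 4A/P = 4·(0.226·0.0696)/(2·(0.226+0.0696)) = 0.06292/0.5912 = 0.1064 m.
Re = ρVD_h/μ = 0.737·17.6·0.1064/1.21e-05 = 1.141e+05.
ε/D_h = 0.00014/0.1064 = 0.00132; Haaland gives 1/√f = -1.8 log₁₀[0.000148+6.05e-05] = 6.624, so f = 0.02279.
ΔP = f(L/D_h)(ρV²/2) = 0.02279·8.46/0.1064·114.1 = 206.8 Pa.
ΔP = 0.207 kPa.

ΔP ≈ 0.207 kPa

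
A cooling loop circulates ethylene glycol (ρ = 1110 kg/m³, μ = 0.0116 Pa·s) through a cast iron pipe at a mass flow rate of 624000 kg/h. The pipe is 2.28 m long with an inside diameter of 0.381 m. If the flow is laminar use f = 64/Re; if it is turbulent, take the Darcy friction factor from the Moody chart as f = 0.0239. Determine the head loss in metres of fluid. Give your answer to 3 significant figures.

ṁ = 624000 kg/h = 624000/3600 = 173.3 kg/s.
A = πD²/4 = π(0.381)²/4 = 0.114 m²; mean velocity V = ṁ/(ρA) = 173.3/(1110 · 0.114) = 1.37 m/s.
Reynolds number Re = ρVD/μ = 1110 · 1.37 · 0.381 / 0.0116 = 4.994e+04.
Re > 4000 → turbulent; use the Moody-chart value f = 0.0239.
Darcy-Weisbach: ΔP = f(L/D)(ρV²/2) = 0.0239·(2.28/0.381)·(1110·1.37²/2) = 0.0239·5.984·1041 = 148.9 Pa.
Head loss h_f = ΔP/(ρg) = 148.9/(1110·9.81) = 0.0137 m.

h_f ≈ 0.0137 m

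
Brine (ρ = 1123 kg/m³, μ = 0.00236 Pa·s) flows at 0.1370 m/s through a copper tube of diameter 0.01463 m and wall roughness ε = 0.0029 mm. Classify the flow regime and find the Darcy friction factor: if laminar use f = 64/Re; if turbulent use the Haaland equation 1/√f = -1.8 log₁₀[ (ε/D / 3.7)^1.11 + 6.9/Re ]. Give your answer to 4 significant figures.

f ≈ 0.06710

Re = ρVD/μ = 1123·0.137·0.01463/0.00236 = 953.7.
Re < 2300 → laminar, so f = 64/Re = 0.0671 (roughness is irrelevant in laminar flow).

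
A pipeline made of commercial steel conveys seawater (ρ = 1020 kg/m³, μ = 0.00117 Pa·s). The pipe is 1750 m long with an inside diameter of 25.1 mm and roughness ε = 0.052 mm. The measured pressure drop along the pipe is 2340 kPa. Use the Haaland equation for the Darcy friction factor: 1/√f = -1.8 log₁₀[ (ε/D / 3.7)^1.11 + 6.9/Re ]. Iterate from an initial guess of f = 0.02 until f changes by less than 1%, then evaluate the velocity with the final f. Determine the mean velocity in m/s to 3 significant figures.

V ≈ 1.55 m/s

Rearranging Darcy-Weisbach: V = √(2·ΔP·D/(f·L·ρ)). With ε/D = 5.2e-05/0.0251 = 0.00207, iterate starting from f = 0.02:
  f = 0.02 → V = √(2·2.34e+06·0.0251/(0.02·1750·1020)) = 1.814 m/s; Re = ρVD/μ = 3.969e+04; f → 0.02706
  f = 0.02706 → V = 1.559 m/s; Re = 3.412e+04; f → 0.02752
  f = 0.02752 → V = 1.546 m/s; Re = 3.384e+04; f → 0.02755
Converged (Δf/f < 1%). With the final f = 0.02755: V = √(2·2.34e+06·0.0251/(0.02755·1750·1020)) = 1.546 m/s.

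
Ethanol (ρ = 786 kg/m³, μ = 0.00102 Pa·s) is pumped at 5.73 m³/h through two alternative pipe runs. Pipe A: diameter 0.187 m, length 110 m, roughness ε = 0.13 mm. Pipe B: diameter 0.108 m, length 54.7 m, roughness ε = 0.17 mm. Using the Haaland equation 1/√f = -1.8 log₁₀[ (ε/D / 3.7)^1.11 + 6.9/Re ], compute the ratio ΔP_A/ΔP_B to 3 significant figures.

Pipe A: V = Q/A = 0.001592/0.02746 = 0.05795 m/s; Re = 8351; ε/D = 0.000695; Haaland → f = 0.03326; ΔP_A = f(L/D)(ρV²/2) = 25.83 Pa.
Pipe B: V = Q/A = 0.001592/0.009161 = 0.1737 m/s; Re = 1.446e+04; ε/D = 0.00157; Haaland → f = 0.03049; ΔP_B = f(L/D)(ρV²/2) = 183.2 Pa.
ΔP_A/ΔP_B = 25.83/183.2 = 0.141.

ΔP_A/ΔP_B ≈ 0.141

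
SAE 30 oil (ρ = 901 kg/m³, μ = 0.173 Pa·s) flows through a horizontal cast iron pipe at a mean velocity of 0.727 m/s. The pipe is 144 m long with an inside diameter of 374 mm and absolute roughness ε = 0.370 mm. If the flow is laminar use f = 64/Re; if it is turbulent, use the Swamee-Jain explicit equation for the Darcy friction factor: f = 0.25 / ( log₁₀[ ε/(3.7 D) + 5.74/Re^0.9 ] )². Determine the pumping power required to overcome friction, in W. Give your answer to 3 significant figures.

Reynolds number Re = ρVD/μ = 901 · 0.727 · 0.374 / 0.173 = 1416.
Re < 2300 → laminar flow, so f = 64/Re = 64/1416 = 0.0452 (the turbulent correlation is not needed).
Darcy-Weisbach: ΔP = f(L/D)(ρV²/2) = 0.0452·(144/0.374)·(901·0.727²/2) = 0.0452·385·238.1 = 4143 Pa.
Q = V·A = 0.727·0.1099 = 0.07987 m³/s.
Pumping power P = QΔP = 0.07987·4143 = 330.9 W = 331 W.

P ≈ 331 W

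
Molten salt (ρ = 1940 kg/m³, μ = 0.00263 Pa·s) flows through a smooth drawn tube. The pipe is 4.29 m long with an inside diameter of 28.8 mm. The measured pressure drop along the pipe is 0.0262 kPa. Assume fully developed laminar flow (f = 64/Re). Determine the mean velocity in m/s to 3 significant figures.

For laminar flow, f = 64/Re with Re = ρVD/μ, so Darcy-Weisbach reduces to ΔP = 32μLV/D². Solving for V: V = ΔP·D²/(32μL) = 26.2·(0.0288)²/(32·0.00263·4.29) = 0.06019 m/s.
Check: Re = ρVD/μ = 1940·0.06019·0.0288/0.00263 = 1279 < 2300, so the laminar assumption holds.

V ≈ 0.0602 m/s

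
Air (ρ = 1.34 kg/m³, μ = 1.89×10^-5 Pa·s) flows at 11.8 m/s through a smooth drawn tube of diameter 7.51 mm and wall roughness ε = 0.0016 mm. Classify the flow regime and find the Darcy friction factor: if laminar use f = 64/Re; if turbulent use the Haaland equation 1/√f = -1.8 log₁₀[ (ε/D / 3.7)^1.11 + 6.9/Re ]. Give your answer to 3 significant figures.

Re = ρVD/μ = 1.34·11.8·0.00751/1.89e-05 = 6283.
Re > 4000 → turbulent. ε/D = 1.6e-06/0.00751 = 0.000213; Haaland: 1/√f = -1.8 log₁₀[1.97e-05 + 0.0011] = 5.313, so f = 0.03543.

f ≈ 0.0354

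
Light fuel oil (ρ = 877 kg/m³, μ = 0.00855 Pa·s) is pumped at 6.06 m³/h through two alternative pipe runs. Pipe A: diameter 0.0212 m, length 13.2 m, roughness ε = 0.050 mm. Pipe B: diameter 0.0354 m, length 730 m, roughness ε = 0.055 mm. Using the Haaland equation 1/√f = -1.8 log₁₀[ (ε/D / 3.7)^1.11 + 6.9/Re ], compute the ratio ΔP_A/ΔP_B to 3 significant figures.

ΔP_A/ΔP_B ≈ 0.215

Pipe A: V = Q/A = 0.001683/0.000353 = 4.769 m/s; Re = 1.037e+04; ε/D = 0.00236; Haaland → f = 0.03378; ΔP_A = f(L/D)(ρV²/2) = 2.097e+05 Pa.
Pipe B: V = Q/A = 0.001683/0.0009842 = 1.71 m/s; Re = 6210; ε/D = 0.00155; Haaland → f = 0.03697; ΔP_B = f(L/D)(ρV²/2) = 9.778e+05 Pa.
ΔP_A/ΔP_B = 2.097e+05/9.778e+05 = 0.215.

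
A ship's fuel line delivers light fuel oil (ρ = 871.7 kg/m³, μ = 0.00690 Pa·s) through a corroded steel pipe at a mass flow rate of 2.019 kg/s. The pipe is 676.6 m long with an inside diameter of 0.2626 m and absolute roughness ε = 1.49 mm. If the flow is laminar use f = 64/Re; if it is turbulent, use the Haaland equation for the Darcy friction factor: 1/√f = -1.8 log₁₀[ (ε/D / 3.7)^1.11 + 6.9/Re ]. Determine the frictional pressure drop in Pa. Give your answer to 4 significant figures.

A = πD²/4 = π(0.2626)²/4 = 0.05416 m²; mean velocity V = ṁ/(ρA) = 2.019/(871.7 · 0.05416) = 0.04277 m/s.
Reynolds number Re = ρVD/μ = 871.7 · 0.04277 · 0.2626 / 0.0069 = 1419.
Re < 2300 → laminar flow, so f = 64/Re = 64/1419 = 0.04511 (the turbulent correlation is not needed).
Darcy-Weisbach: ΔP = f(L/D)(ρV²/2) = 0.04511·(676.6/0.2626)·(871.7·0.04277²/2) = 0.04511·2577·0.7971 = 92.65 Pa.

ΔP ≈ 92.65 Pa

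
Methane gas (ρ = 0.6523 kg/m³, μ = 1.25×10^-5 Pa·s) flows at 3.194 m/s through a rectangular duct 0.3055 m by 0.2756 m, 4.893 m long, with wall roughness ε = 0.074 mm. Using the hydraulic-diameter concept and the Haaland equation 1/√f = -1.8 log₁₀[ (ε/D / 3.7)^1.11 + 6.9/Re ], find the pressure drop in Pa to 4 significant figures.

Hydraulic diameter D_h = 4A/P = 4·(0.3055·0.2756)/(2·(0.3055+0.2756)) = 0.3368/1.162 = 0.2898 m.
Re = ρVD_h/μ = 0.6523·3.194·0.2898/1.25e-05 = 4.83e+04.
ε/D_h = 7.4e-05/0.2898 = 0.000255; Haaland gives 1/√f = -1.8 log₁₀[2.41e-05+0.000143] = 6.8, so f = 0.02163.
ΔP = f(L/D_h)(ρV²/2) = 0.02163·4.893/0.2898·3.327 = 1.215 Pa.

ΔP ≈ 1.215 Pa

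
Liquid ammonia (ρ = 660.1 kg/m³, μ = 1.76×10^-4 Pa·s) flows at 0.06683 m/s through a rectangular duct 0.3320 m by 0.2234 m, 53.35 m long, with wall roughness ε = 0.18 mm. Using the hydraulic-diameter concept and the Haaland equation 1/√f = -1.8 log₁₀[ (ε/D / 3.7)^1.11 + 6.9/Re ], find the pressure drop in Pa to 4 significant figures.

ΔP ≈ 6.428 Pa

Hydraulic diameter D_h = 4A/P = 4·(0.332·0.2234)/(2·(0.332+0.2234)) = 0.2967/1.111 = 0.2671 m.
Re = ρVD_h/μ = 660.1·0.06683·0.2671/0.000176 = 6.694e+04.
ε/D_h = 0.00018/0.2671 = 0.000674; Haaland gives 1/√f = -1.8 log₁₀[7.06e-05+0.000103] = 6.768, so f = 0.02183.
ΔP = f(L/D_h)(ρV²/2) = 0.02183·53.35/0.2671·1.474 = 6.428 Pa.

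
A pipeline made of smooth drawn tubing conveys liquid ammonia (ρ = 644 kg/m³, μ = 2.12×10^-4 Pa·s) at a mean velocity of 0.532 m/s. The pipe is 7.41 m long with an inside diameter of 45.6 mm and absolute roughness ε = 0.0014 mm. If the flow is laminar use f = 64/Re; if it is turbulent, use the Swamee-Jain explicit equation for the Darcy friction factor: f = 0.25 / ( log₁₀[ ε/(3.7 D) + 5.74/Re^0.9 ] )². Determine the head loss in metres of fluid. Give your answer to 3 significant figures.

Reynolds number Re = ρVD/μ = 644 · 0.532 · 0.0456 / 0.000212 = 7.369e+04.
Re > 4000 → turbulent. Relative roughness ε/D = 1.4e-06/0.0456 = 3.07e-05. Swamee-Jain: f = 0.25/(log₁₀[3.07e-05/3.7 + 5.74/7.369e+04^0.9])² = 0.25/(log₁₀[8.3e-06 + 0.000239])² = 0.25/(-3.607)² = 0.01922.
Darcy-Weisbach: ΔP = f(L/D)(ρV²/2) = 0.01922·(7.41/0.0456)·(644·0.532²/2) = 0.01922·162.5·91.13 = 284.6 Pa.
Head loss h_f = ΔP/(ρg) = 284.6/(644·9.81) = 0.0450 m.

h_f ≈ 0.0450 m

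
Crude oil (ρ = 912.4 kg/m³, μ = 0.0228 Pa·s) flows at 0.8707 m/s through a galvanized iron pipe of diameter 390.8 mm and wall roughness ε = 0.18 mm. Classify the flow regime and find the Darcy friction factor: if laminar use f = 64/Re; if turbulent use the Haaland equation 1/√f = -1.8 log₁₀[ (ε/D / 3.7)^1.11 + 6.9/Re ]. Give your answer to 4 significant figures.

f ≈ 0.02909

Re = ρVD/μ = 912.4·0.8707·0.3908/0.0228 = 1.362e+04.
Re > 4000 → turbulent. ε/D = 0.00018/0.3908 = 0.000461; Haaland: 1/√f = -1.8 log₁₀[4.63e-05 + 0.000507] = 5.863, so f = 0.02909.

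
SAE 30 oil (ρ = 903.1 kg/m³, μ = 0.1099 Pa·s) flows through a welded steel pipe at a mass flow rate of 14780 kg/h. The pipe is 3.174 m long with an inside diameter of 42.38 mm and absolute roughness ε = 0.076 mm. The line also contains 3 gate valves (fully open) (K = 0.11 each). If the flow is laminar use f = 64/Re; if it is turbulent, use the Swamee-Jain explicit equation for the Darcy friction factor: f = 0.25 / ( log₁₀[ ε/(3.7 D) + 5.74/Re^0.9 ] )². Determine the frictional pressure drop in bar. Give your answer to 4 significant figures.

ΔP ≈ 0.2158 bar

ṁ = 14780 kg/h = 14780/3600 = 4.106 kg/s.
A = πD²/4 = π(0.04238)²/4 = 0.001411 m²; mean velocity V = ṁ/(ρA) = 4.106/(903.1 · 0.001411) = 3.223 m/s.
Reynolds number Re = ρVD/μ = 903.1 · 3.223 · 0.04238 / 0.11 = 1122.
Re < 2300 → laminar flow, so f = 64/Re = 64/1122 = 0.05702 (the turbulent correlation is not needed).
Total minor-loss coefficient ΣK = 3·0.11 = 0.33.
ΔP = [f·L/D + ΣK]·(ρV²/2) = [0.05702·3.174/0.04238 + 0.33]·(903.1·3.223²/2) = [4.271 + 0.33]·4690 = 2.158e+04 Pa.
ΔP = 2.158e+04 Pa = 0.2158 bar.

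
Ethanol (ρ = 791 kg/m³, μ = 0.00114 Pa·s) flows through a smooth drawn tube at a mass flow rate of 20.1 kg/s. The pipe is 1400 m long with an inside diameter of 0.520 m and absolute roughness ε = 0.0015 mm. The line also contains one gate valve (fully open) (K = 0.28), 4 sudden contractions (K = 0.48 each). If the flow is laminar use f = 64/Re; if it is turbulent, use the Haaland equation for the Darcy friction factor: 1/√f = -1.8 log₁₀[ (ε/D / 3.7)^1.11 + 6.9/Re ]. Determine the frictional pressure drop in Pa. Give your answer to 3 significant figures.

A = πD²/4 = π(0.52)²/4 = 0.2124 m²; mean velocity V = ṁ/(ρA) = 20.1/(791 · 0.2124) = 0.1197 m/s.
Reynolds number Re = ρVD/μ = 791 · 0.1197 · 0.52 / 0.00114 = 4.317e+04.
Re > 4000 → turbulent. Relative roughness ε/D = 1.5e-06/0.52 = 2.88e-06. Haaland: 1/√f = -1.8 log₁₀[(2.88e-06/3.7)^1.11 + 6.9/4.317e+04] = -1.8 log₁₀[1.66e-07 + 0.00016] = 6.833, so f = 0.02142.
Total minor-loss coefficient ΣK = 1·0.28 + 4·0.48 = 2.2.
ΔP = [f·L/D + ΣK]·(ρV²/2) = [0.02142·1400/0.52 + 2.2]·(791·0.1197²/2) = [57.67 + 2.2]·5.662 = 339 Pa.

ΔP ≈ 339 Pa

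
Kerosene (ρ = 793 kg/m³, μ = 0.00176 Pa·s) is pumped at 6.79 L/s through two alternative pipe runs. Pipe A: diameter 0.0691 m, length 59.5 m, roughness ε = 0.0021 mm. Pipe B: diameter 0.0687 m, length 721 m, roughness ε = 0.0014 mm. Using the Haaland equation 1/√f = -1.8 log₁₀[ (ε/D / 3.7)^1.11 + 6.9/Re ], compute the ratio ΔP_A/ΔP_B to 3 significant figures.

Pipe A: V = Q/A = 0.00679/0.00375 = 1.811 m/s; Re = 5.637e+04; ε/D = 3.04e-05; Haaland → f = 0.02025; ΔP_A = f(L/D)(ρV²/2) = 2.266e+04 Pa.
Pipe B: V = Q/A = 0.00679/0.003707 = 1.832 m/s; Re = 5.67e+04; ε/D = 2.04e-05; Haaland → f = 0.02019; ΔP_B = f(L/D)(ρV²/2) = 2.819e+05 Pa.
ΔP_A/ΔP_B = 2.266e+04/2.819e+05 = 0.0804.

ΔP_A/ΔP_B ≈ 0.0804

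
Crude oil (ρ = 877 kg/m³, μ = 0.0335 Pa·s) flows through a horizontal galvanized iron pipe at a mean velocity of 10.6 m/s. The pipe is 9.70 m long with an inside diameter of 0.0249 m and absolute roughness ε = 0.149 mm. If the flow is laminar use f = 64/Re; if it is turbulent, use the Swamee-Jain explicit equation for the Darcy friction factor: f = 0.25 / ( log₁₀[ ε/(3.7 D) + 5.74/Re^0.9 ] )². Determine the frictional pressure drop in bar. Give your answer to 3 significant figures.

Reynolds number Re = ρVD/μ = 877 · 10.6 · 0.0249 / 0.0335 = 6910.
Re > 4000 → turbulent. Relative roughness ε/D = 0.000149/0.0249 = 0.00598. Swamee-Jain: f = 0.25/(log₁₀[0.00598/3.7 + 5.74/6910^0.9])² = 0.25/(log₁₀[0.00162 + 0.00201])² = 0.25/(-2.44)² = 0.04198.
Darcy-Weisbach: ΔP = f(L/D)(ρV²/2) = 0.04198·(9.7/0.0249)·(877·10.6²/2) = 0.04198·389.6·4.927e+04 = 8.058e+05 Pa.
ΔP = 8.058e+05 Pa = 8.06 bar.

ΔP ≈ 8.06 bar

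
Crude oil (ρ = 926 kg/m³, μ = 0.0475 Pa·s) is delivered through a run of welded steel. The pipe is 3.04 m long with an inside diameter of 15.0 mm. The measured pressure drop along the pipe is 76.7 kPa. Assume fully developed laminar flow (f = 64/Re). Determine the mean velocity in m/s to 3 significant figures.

For laminar flow, f = 64/Re with Re = ρVD/μ, so Darcy-Weisbach reduces to ΔP = 32μLV/D². Solving for V: V = ΔP·D²/(32μL) = 7.67e+04·(0.015)²/(32·0.0475·3.04) = 3.735 m/s.
Check: Re = ρVD/μ = 926·3.735·0.015/0.0475 = 1092 < 2300, so the laminar assumption holds.

V ≈ 3.73 m/s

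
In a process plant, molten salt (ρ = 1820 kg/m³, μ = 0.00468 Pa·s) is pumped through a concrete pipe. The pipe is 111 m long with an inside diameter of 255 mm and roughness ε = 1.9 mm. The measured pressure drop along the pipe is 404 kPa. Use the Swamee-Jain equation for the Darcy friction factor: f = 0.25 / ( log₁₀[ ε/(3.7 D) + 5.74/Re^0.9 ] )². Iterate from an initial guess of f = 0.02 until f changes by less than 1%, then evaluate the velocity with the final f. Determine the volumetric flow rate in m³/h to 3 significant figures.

Rearranging Darcy-Weisbach: V = √(2·ΔP·D/(f·L·ρ)). With ε/D = 0.0019/0.255 = 0.00745, iterate starting from f = 0.02:
  f = 0.02 → V = √(2·4.04e+05·0.255/(0.02·111·1820)) = 7.141 m/s; Re = ρVD/μ = 7.082e+05; f → 0.03457
  f = 0.03457 → V = 5.432 m/s; Re = 5.387e+05; f → 0.03461
Converged (Δf/f < 1%). With the final f = 0.03461: V = √(2·4.04e+05·0.255/(0.03461·111·1820)) = 5.428 m/s.
Q = V·A = 5.428·(π/4·0.255²) = 0.2772 m³/s = 998 m³/h.

Q ≈ 998 m³/h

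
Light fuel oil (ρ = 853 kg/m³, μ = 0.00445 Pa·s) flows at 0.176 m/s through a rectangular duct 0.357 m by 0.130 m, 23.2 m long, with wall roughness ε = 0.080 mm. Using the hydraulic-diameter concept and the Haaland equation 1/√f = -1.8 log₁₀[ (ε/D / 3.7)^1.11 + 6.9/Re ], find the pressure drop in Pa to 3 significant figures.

ΔP ≈ 56.9 Pa

Hydraulic diameter D_h = 4A/P = 4·(0.357·0.13)/(2·(0.357+0.13)) = 0.1856/0.974 = 0.1906 m.
Re = ρVD_h/μ = 853·0.176·0.1906/0.00445 = 6430.
ε/D_h = 8e-05/0.1906 = 0.00042; Haaland gives 1/√f = -1.8 log₁₀[4.18e-05+0.00107] = 5.315, so f = 0.0354.
ΔP = f(L/D_h)(ρV²/2) = 0.0354·23.2/0.1906·13.21 = 56.93 Pa.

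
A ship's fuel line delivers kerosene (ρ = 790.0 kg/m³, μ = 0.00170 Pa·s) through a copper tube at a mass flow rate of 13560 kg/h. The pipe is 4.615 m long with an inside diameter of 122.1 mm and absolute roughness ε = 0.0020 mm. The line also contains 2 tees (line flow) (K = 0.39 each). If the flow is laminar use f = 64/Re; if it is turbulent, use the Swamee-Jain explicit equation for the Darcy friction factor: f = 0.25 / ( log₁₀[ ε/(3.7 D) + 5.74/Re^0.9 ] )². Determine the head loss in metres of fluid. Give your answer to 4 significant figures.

h_f ≈ 0.01456 m

ṁ = 13560 kg/h = 13560/3600 = 3.767 kg/s.
A = πD²/4 = π(0.1221)²/4 = 0.01171 m²; mean velocity V = ṁ/(ρA) = 3.767/(790 · 0.01171) = 0.4072 m/s.
Reynolds number Re = ρVD/μ = 790 · 0.4072 · 0.1221 / 0.0017 = 2.31e+04.
Re > 4000 → turbulent. Relative roughness ε/D = 2e-06/0.1221 = 1.64e-05. Swamee-Jain: f = 0.25/(log₁₀[1.64e-05/3.7 + 5.74/2.31e+04^0.9])² = 0.25/(log₁₀[4.43e-06 + 0.000679])² = 0.25/(-3.166)² = 0.02495.
Total minor-loss coefficient ΣK = 2·0.39 = 0.78.
ΔP = [f·L/D + ΣK]·(ρV²/2) = [0.02495·4.615/0.1221 + 0.78]·(790·0.4072²/2) = [0.9429 + 0.78]·65.5 = 112.8 Pa.
Head loss h_f = ΔP/(ρg) = 112.8/(790·9.81) = 0.01456 m.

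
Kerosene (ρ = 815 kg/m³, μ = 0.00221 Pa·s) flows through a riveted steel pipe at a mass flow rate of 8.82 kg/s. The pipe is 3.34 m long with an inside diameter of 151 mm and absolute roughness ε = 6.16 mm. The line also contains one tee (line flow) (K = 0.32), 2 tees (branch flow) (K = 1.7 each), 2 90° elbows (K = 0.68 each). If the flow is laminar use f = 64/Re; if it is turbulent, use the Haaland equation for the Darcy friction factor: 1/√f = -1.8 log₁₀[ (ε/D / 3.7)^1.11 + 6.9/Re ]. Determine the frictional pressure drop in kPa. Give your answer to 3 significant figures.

ΔP ≈ 0.974 kPa

A = πD²/4 = π(0.151)²/4 = 0.01791 m²; mean velocity V = ṁ/(ρA) = 8.82/(815 · 0.01791) = 0.6043 m/s.
Reynolds number Re = ρVD/μ = 815 · 0.6043 · 0.151 / 0.00221 = 3.365e+04.
Re > 4000 → turbulent. Relative roughness ε/D = 0.00616/0.151 = 0.0408. Haaland: 1/√f = -1.8 log₁₀[(0.0408/3.7)^1.11 + 6.9/3.365e+04] = -1.8 log₁₀[0.00672 + 0.000205] = 3.888, so f = 0.06616.
Total minor-loss coefficient ΣK = 1·0.32 + 2·1.7 + 2·0.68 = 5.08.
ΔP = [f·L/D + ΣK]·(ρV²/2) = [0.06616·3.34/0.151 + 5.08]·(815·0.6043²/2) = [1.463 + 5.08]·148.8 = 973.8 Pa.
ΔP = 973.8 Pa = 0.974 kPa.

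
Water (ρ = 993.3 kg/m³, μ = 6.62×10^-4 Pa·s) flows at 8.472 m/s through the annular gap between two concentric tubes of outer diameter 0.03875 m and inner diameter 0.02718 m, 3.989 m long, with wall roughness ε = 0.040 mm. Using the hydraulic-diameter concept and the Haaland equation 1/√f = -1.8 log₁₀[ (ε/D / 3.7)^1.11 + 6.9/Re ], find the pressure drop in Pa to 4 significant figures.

Hydraulic diameter D_h = 4A/P = D_o - D_i = 0.03875 - 0.02718 = 0.01157 m.
Re = ρVD_h/μ = 993.3·8.472·0.01157/0.000662 = 1.471e+05.
ε/D_h = 4e-05/0.01157 = 0.00346; Haaland gives 1/√f = -1.8 log₁₀[0.000434+4.69e-05] = 5.973, so f = 0.02803.
ΔP = f(L/D_h)(ρV²/2) = 0.02803·3.989/0.01157·3.565e+04 = 3.445e+05 Pa.

ΔP ≈ 344500 Pa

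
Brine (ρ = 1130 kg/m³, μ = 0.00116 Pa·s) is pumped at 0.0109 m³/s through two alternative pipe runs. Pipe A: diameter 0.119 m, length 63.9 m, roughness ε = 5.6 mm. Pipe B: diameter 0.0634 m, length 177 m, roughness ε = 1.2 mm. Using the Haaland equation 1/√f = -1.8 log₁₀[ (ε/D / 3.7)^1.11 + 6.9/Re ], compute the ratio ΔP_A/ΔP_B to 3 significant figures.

Pipe A: V = Q/A = 0.0109/0.01112 = 0.98 m/s; Re = 1.136e+05; ε/D = 0.0471; Haaland → f = 0.06994; ΔP_A = f(L/D)(ρV²/2) = 2.038e+04 Pa.
Pipe B: V = Q/A = 0.0109/0.003157 = 3.453 m/s; Re = 2.132e+05; ε/D = 0.0189; Haaland → f = 0.04791; ΔP_B = f(L/D)(ρV²/2) = 9.008e+05 Pa.
ΔP_A/ΔP_B = 2.038e+04/9.008e+05 = 0.0226.

ΔP_A/ΔP_B ≈ 0.0226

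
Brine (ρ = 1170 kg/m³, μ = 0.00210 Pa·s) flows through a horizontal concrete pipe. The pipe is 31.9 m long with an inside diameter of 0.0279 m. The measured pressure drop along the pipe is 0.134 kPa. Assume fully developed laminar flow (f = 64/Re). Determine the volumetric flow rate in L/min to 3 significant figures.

For laminar flow, f = 64/Re with Re = ρVD/μ, so Darcy-Weisbach reduces to ΔP = 32μLV/D². Solving for V: V = ΔP·D²/(32μL) = 134·(0.0279)²/(32·0.0021·31.9) = 0.04866 m/s.
Check: Re = ρVD/μ = 1170·0.04866·0.0279/0.0021 = 756.4 < 2300, so the laminar assumption holds.
Q = V·A = 0.04866·(π/4·0.0279²) = 2.975e-05 m³/s = 1.78 L/min.

Q ≈ 1.78 L/min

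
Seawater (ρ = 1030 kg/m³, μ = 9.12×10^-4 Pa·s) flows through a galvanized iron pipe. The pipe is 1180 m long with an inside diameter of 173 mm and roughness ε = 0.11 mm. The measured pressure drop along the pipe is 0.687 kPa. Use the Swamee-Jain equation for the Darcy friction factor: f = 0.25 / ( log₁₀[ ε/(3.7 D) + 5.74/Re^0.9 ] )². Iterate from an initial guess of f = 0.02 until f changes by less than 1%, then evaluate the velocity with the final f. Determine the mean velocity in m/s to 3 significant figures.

V ≈ 0.0827 m/s

Rearranging Darcy-Weisbach: V = √(2·ΔP·D/(f·L·ρ)). With ε/D = 0.00011/0.173 = 0.000636, iterate starting from f = 0.02:
  f = 0.02 → V = √(2·687·0.173/(0.02·1180·1030)) = 0.09889 m/s; Re = ρVD/μ = 1.932e+04; f → 0.02753
  f = 0.02753 → V = 0.08429 m/s; Re = 1.647e+04; f → 0.0285
  f = 0.0285 → V = 0.08284 m/s; Re = 1.619e+04; f → 0.02861
Converged (Δf/f < 1%). With the final f = 0.02861: V = √(2·687·0.173/(0.02861·1180·1030)) = 0.08268 m/s.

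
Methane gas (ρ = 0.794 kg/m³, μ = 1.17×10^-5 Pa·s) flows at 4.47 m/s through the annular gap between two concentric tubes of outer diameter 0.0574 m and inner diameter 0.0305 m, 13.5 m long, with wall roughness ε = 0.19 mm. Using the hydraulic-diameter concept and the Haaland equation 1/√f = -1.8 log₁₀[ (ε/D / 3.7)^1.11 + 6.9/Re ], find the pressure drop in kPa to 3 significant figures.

ΔP ≈ 0.163 kPa

Hydraulic diameter D_h = 4A/P = D_o - D_i = 0.0574 - 0.0305 = 0.0269 m.
Re = ρVD_h/μ = 0.794·4.47·0.0269/1.17e-05 = 8160.
ε/D_h = 0.00019/0.0269 = 0.00706; Haaland gives 1/√f = -1.8 log₁₀[0.000959+0.000846] = 4.939, so f = 0.041.
ΔP = f(L/D_h)(ρV²/2) = 0.041·13.5/0.0269·7.932 = 163.2 Pa.
ΔP = 0.163 kPa.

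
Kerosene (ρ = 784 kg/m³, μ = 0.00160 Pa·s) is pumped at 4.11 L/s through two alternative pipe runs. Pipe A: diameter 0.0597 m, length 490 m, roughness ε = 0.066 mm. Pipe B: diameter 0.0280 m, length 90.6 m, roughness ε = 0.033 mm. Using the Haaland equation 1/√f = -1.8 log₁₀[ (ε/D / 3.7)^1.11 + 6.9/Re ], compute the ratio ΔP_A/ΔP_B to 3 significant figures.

Pipe A: V = Q/A = 0.00411/0.002799 = 1.468 m/s; Re = 4.295e+04; ε/D = 0.00111; Haaland → f = 0.02452; ΔP_A = f(L/D)(ρV²/2) = 1.7e+05 Pa.
Pipe B: V = Q/A = 0.00411/0.0006158 = 6.675 m/s; Re = 9.158e+04; ε/D = 0.00118; Haaland → f = 0.02273; ΔP_B = f(L/D)(ρV²/2) = 1.285e+06 Pa.
ΔP_A/ΔP_B = 1.7e+05/1.285e+06 = 0.132.

ΔP_A/ΔP_B ≈ 0.132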